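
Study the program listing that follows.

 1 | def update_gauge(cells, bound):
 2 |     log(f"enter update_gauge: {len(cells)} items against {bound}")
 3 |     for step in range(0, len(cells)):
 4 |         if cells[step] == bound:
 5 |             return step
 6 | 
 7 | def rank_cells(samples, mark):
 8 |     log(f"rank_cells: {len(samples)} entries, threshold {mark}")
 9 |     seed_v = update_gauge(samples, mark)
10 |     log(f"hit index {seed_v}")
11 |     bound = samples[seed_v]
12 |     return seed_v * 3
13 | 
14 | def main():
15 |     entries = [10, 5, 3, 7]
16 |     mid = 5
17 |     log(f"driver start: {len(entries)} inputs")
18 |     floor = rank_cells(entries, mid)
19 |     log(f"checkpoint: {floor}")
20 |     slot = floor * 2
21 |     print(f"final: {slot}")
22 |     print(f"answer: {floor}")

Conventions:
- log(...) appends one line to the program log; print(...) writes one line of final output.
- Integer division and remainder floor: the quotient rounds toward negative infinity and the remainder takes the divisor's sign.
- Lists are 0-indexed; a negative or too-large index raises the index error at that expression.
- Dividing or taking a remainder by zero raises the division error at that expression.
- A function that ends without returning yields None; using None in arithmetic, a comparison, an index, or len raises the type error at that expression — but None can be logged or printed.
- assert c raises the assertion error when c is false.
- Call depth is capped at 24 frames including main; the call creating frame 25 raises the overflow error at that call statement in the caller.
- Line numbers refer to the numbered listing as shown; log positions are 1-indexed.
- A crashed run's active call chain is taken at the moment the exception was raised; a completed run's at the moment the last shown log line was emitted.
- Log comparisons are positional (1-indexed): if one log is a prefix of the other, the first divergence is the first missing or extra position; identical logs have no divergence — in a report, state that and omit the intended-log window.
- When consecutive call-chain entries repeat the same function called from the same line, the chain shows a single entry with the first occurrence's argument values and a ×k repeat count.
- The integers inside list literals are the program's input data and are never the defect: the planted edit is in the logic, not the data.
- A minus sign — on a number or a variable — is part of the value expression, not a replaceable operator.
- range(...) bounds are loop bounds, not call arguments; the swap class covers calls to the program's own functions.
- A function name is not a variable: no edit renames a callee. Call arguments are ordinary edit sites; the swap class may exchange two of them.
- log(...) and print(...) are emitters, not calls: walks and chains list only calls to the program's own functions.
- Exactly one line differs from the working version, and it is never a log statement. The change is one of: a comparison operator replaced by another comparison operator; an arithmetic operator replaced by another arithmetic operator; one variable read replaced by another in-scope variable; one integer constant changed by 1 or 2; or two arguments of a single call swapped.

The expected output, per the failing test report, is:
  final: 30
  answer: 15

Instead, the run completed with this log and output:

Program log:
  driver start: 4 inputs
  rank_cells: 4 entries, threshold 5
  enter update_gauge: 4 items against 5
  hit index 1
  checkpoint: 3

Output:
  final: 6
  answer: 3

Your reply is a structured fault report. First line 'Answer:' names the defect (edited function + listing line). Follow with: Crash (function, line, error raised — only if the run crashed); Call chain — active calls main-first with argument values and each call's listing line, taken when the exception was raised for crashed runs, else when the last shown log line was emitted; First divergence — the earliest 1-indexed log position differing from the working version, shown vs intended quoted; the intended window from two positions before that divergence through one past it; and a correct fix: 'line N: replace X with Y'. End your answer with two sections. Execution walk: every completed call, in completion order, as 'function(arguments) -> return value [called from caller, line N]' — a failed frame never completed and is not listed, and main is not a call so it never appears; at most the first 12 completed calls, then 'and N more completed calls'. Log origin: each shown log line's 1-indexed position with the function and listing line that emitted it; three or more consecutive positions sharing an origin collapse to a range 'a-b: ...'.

Answer: the defect is in rank_cells at line 12.
The tell: The earliest visible damage is log position 5 — 'checkpoint: 3' rather than the intended 'checkpoint: 15'.
Call chain: main.
First divergence: position 5; shown 'checkpoint: 3' vs intended 'checkpoint: 15'.
Intended log window:
  3: enter update_gauge: 4 items against 5
  4: hit index 1
  5: checkpoint: 15
Execution walk:
  update_gauge([10, 5, 3, 7], 5) -> 1  [called from rank_cells, line 9]
  rank_cells([10, 5, 3, 7], 5) -> 3  [called from main, line 18]
Log line origins:
  1: emitted by main (line 17)
  2: emitted by rank_cells (line 8)
  3: emitted by update_gauge (line 2)
  4: emitted by rank_cells (line 10)
  5: emitted by main (line 19)
A correct fix: line 12: replace `seed_v` with `bound`.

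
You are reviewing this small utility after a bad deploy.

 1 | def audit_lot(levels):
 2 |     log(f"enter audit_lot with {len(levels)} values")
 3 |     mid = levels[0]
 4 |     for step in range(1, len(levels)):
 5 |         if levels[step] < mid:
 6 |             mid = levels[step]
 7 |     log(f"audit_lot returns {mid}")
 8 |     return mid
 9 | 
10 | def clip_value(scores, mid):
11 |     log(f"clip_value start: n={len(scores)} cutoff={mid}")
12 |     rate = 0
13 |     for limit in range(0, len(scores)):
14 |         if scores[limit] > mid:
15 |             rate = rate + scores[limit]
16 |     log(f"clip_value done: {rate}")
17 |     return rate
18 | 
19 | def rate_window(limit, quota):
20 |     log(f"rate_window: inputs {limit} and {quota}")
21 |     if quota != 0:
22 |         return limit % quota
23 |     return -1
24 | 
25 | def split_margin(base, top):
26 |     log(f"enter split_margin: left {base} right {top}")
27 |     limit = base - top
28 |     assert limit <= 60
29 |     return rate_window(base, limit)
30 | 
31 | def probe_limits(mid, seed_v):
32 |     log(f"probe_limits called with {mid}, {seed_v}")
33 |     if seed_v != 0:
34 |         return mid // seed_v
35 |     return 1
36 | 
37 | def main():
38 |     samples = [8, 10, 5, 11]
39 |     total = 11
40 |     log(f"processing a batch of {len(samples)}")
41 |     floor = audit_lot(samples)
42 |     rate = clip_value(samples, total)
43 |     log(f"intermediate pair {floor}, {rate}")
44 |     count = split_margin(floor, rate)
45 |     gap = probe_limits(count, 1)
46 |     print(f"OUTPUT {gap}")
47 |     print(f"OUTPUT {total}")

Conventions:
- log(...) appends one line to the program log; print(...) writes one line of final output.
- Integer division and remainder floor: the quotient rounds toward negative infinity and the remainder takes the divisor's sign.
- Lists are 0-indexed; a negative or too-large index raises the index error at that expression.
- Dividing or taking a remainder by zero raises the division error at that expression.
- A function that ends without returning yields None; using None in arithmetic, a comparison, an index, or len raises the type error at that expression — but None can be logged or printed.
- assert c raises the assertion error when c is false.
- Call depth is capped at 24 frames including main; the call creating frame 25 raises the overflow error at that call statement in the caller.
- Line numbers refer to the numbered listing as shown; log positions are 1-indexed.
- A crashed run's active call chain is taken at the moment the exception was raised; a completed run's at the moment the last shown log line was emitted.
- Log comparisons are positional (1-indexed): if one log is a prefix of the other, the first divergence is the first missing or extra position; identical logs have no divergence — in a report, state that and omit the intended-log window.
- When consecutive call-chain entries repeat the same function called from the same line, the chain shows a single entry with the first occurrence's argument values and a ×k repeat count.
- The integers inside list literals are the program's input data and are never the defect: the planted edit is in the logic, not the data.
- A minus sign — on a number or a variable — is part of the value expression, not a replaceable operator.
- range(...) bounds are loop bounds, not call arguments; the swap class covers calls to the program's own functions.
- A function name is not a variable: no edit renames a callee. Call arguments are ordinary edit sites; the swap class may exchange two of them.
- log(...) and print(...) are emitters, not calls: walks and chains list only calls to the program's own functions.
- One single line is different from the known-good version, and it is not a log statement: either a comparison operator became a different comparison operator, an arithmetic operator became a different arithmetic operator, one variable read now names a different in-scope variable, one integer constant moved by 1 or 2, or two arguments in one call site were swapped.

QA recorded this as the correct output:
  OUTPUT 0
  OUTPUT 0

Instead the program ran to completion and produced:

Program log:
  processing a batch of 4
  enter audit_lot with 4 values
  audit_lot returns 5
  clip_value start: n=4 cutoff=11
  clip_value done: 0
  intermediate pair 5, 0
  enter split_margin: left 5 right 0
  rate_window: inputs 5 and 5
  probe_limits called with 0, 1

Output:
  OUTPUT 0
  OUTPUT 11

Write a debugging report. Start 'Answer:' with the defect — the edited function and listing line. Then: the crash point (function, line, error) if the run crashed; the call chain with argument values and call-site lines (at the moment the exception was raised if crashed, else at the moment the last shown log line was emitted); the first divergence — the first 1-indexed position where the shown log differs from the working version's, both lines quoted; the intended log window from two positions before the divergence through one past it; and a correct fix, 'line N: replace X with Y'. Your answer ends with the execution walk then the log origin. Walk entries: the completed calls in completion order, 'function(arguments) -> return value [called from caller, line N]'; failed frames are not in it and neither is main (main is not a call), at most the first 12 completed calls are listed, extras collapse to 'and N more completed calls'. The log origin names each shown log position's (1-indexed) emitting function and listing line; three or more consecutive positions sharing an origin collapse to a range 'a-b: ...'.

Answer: the defect is in main at line 47.
Key fact: Every logged value matches the working version; the printed result is what differs.
Call chain: main -> probe_limits(0, 1) (called at line 45).
First divergence: none — the logs agree in full.
Execution walk:
  audit_lot([8, 10, 5, 11]) -> 5  [called from main, line 41]
  clip_value([8, 10, 5, 11], 11) -> 0  [called from main, line 42]
  rate_window(5, 5) -> 0  [called from split_margin, line 29]
  split_margin(5, 0) -> 0  [called from main, line 44]
  probe_limits(0, 1) -> 0  [called from main, line 45]
Log origins:
  1: emitted by main (line 40)
  2: emitted by audit_lot (line 2)
  3: emitted by audit_lot (line 7)
  4: emitted by clip_value (line 11)
  5: emitted by clip_value (line 16)
  6: emitted by main (line 43)
  7: emitted by split_margin (line 26)
  8: emitted by rate_window (line 20)
  9: emitted by probe_limits (line 32)
A correct fix: line 47: replace `total` with `count`.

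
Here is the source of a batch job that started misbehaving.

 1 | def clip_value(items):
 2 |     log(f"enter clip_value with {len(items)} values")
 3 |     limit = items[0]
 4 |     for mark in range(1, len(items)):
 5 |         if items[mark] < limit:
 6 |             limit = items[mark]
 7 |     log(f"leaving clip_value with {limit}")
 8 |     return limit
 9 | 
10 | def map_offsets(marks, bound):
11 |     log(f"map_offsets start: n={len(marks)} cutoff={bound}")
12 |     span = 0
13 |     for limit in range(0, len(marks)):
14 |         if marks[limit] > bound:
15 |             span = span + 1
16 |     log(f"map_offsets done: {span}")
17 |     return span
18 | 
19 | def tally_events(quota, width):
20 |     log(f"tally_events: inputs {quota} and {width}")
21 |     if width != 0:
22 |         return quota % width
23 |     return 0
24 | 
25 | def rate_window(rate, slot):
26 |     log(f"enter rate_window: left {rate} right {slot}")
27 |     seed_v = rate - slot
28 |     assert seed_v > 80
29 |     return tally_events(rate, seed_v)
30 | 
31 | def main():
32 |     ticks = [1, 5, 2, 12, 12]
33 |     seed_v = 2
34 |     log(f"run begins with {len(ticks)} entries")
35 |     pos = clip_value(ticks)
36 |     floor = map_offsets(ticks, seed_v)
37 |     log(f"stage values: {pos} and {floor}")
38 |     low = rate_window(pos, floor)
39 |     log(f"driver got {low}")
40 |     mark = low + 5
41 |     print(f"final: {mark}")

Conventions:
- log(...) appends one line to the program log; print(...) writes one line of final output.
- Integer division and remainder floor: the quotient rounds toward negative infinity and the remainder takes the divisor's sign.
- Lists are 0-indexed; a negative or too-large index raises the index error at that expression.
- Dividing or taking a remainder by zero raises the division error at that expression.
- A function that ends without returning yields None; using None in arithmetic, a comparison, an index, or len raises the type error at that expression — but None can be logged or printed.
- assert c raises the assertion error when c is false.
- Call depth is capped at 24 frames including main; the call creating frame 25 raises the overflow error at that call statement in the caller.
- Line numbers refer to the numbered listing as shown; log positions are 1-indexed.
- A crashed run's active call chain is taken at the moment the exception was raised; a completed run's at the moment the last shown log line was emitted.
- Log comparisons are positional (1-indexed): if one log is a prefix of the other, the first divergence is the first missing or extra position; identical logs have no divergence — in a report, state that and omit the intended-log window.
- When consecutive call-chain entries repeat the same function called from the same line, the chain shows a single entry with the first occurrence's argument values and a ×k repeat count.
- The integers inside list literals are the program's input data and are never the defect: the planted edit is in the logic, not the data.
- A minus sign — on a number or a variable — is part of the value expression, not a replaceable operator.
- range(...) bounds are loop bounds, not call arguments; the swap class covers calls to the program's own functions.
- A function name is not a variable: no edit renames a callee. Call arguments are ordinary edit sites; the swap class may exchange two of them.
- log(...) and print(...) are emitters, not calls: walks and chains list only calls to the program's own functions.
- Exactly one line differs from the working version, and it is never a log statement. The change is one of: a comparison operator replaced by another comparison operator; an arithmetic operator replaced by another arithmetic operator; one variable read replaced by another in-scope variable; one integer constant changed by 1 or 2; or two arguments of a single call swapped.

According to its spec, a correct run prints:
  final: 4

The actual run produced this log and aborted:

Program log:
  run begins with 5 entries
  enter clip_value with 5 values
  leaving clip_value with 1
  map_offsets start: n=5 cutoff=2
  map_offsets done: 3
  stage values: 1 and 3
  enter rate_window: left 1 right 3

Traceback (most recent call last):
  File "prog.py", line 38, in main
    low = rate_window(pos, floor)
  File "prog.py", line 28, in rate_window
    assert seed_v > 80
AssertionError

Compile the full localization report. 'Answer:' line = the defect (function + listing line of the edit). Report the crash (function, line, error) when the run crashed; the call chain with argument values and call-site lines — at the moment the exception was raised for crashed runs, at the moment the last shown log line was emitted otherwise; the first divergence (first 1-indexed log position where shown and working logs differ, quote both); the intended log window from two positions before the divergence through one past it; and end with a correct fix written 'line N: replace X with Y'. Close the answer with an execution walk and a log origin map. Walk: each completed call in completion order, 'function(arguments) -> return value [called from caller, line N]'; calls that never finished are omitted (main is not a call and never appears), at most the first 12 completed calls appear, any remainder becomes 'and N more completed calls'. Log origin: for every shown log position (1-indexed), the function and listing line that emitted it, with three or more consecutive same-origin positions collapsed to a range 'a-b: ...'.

Answer: the defect is in rate_window at line 28.
The tell: The log ends early — 7 lines, where the working version next logs 'tally_events: inputs 1 and -2'.
Crash: rate_window, line 28, AssertionError.
Call chain: main -> rate_window(1, 3) (called at line 38).
First divergence: position 8 (shown log ended at 7 lines; the working version continues: 'tally_events: inputs 1 and -2').
Intended log window:
  6: stage values: 1 and 3
  7: enter rate_window: left 1 right 3
  8: tally_events: inputs 1 and -2
  9: driver got -1
Execution walk:
  clip_value([1, 5, 2, 12, 12]) -> 1  [called from main, line 35]
  map_offsets([1, 5, 2, 12, 12], 2) -> 3  [called from main, line 36]
Origin of each log line:
  1: emitted by main (line 34)
  2: emitted by clip_value (line 2)
  3: emitted by clip_value (line 7)
  4: emitted by map_offsets (line 11)
  5: emitted by map_offsets (line 16)
  6: emitted by main (line 37)
  7: emitted by rate_window (line 26)
A correct fix: line 28: replace `>` with `<=`.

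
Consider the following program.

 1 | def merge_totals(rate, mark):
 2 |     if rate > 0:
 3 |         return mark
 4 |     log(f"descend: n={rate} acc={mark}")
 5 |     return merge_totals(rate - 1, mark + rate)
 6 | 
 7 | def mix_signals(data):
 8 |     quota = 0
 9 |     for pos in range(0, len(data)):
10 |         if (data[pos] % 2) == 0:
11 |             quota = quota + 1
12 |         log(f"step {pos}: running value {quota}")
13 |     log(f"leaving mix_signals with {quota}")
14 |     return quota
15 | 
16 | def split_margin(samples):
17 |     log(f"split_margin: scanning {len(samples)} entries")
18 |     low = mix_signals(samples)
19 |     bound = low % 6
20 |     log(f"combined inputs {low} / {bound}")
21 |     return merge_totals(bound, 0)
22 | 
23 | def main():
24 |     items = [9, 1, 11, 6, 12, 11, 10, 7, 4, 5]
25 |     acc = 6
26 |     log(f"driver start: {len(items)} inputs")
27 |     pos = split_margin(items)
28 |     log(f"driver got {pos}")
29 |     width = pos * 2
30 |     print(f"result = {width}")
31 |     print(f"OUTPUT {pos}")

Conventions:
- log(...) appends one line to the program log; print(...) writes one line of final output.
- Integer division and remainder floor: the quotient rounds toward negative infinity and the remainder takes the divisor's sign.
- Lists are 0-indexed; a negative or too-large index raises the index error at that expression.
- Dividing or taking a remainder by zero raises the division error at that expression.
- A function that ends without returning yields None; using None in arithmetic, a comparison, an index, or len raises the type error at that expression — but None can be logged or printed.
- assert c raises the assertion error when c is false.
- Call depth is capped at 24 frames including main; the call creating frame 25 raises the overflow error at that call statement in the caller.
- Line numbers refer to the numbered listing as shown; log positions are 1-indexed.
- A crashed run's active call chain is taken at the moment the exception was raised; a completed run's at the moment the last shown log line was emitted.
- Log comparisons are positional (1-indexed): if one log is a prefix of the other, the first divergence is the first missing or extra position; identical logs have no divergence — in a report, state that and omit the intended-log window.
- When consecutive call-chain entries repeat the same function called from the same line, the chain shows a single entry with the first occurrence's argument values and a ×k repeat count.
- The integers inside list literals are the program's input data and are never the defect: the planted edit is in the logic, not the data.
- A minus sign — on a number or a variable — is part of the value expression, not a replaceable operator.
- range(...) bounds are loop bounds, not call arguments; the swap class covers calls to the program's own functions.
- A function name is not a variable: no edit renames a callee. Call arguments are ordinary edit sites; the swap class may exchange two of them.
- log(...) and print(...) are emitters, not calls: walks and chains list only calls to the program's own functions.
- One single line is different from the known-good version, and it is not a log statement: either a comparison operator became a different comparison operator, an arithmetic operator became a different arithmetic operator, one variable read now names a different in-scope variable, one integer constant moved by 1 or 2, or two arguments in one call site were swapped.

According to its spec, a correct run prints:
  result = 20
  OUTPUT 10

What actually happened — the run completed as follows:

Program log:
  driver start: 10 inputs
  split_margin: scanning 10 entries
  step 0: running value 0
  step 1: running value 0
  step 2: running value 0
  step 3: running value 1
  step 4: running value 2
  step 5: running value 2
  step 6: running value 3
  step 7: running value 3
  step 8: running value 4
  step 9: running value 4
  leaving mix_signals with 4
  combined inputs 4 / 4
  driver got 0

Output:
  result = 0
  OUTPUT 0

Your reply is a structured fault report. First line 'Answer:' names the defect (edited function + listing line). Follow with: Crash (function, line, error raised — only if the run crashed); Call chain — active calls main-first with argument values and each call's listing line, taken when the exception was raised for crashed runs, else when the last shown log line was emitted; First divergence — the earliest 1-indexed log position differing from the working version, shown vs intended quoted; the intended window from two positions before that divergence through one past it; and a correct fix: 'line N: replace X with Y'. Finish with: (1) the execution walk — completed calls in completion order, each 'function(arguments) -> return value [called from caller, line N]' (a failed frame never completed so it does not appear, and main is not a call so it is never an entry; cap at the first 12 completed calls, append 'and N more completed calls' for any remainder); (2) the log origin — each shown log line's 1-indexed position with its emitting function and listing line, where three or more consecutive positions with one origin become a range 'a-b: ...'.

Answer: the defect is in merge_totals at line 2.
Key observation: At log position 15 the runs split — shown 'driver got 0', but the working version logs 'descend: n=4 acc=0'.
Call chain: main.
First divergence: position 15 — the shown line 'driver got 0' should read 'descend: n=4 acc=0'.
Intended log window:
  13: leaving mix_signals with 4
  14: combined inputs 4 / 4
  15: descend: n=4 acc=0
  16: descend: n=3 acc=4
Execution walk:
  mix_signals([9, 1, 11, 6, 12, 11, 10, 7, 4, 5]) -> 4  [called from split_margin, line 18]
  merge_totals(4, 0) -> 0  [called from split_margin, line 21]
  split_margin([9, 1, 11, 6, 12, 11, 10, 7, 4, 5]) -> 0  [called from main, line 27]
Log line origins:
  1: emitted by main (line 26)
  2: emitted by split_margin (line 17)
  3-12: emitted by mix_signals (line 12)
  13: emitted by mix_signals (line 13)
  14: emitted by split_margin (line 20)
  15: emitted by main (line 28)
A correct fix: line 2: replace `>` with `<=`.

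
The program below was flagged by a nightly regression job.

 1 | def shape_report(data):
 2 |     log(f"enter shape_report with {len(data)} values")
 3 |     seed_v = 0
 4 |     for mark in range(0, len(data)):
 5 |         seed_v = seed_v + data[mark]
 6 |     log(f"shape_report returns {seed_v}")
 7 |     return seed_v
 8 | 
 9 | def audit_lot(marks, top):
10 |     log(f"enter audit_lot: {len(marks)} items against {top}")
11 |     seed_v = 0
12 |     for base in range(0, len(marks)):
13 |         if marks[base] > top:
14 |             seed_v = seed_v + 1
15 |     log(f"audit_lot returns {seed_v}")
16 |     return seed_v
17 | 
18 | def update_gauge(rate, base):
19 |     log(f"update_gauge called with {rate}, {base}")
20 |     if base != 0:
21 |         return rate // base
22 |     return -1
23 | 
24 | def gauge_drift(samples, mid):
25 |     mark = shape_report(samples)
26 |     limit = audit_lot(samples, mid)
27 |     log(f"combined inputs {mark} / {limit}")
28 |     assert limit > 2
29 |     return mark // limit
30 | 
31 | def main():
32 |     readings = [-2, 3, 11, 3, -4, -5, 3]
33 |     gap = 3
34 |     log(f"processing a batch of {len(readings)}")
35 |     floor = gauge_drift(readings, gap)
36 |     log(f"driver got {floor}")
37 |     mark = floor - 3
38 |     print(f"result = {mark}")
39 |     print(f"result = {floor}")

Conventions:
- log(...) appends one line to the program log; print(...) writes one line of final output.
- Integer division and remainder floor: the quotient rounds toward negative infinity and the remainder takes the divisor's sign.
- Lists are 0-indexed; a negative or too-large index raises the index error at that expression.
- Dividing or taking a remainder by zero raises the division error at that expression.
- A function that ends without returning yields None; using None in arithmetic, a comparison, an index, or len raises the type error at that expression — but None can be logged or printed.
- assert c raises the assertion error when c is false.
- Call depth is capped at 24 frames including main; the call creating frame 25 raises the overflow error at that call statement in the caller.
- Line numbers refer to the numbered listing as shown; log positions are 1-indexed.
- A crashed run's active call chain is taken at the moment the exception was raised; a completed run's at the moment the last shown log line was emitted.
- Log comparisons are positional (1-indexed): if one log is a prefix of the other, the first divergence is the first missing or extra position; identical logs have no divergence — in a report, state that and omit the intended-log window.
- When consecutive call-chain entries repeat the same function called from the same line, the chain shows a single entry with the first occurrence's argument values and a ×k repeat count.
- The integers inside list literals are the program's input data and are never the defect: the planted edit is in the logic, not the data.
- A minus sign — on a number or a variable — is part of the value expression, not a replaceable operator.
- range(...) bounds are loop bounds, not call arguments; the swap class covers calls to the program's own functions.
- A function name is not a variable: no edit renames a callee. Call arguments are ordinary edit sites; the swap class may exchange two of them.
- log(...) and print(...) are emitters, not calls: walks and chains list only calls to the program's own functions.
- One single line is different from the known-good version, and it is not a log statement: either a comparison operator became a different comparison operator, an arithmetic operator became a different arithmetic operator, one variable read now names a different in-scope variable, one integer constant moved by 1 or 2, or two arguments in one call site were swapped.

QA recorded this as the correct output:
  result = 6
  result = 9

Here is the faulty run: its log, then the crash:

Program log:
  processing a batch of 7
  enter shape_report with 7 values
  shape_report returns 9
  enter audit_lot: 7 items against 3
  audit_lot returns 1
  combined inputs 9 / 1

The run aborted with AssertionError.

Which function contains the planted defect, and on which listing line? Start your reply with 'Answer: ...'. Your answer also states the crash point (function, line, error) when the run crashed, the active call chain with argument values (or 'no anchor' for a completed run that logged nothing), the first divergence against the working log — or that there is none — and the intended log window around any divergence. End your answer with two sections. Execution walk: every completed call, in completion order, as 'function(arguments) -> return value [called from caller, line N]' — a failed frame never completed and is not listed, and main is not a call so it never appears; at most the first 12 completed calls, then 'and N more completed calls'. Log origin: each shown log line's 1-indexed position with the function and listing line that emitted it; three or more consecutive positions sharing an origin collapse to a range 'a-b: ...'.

Answer: the defect is in gauge_drift at line 28.
Core observation: After 6 matching log lines the faulty run goes silent, while the working version continues with 'driver got 9'.
Crash: gauge_drift, line 28, AssertionError.
Call chain: main -> gauge_drift([-2, 3, 11, 3, -4, -5, 3], 3) (called at line 35).
First divergence: position 7 (shown log ended at 6 lines; the working version continues: 'driver got 9').
Intended log window:
  5: audit_lot returns 1
  6: combined inputs 9 / 1
  7: driver got 9
Execution walk:
  shape_report([-2, 3, 11, 3, -4, -5, 3]) -> 9  [called from gauge_drift, line 25]
  audit_lot([-2, 3, 11, 3, -4, -5, 3], 3) -> 1  [called from gauge_drift, line 26]
Origin of each log line:
  1: emitted by main (line 34)
  2: emitted by shape_report (line 2)
  3: emitted by shape_report (line 6)
  4: emitted by audit_lot (line 10)
  5: emitted by audit_lot (line 15)
  6: emitted by gauge_drift (line 27)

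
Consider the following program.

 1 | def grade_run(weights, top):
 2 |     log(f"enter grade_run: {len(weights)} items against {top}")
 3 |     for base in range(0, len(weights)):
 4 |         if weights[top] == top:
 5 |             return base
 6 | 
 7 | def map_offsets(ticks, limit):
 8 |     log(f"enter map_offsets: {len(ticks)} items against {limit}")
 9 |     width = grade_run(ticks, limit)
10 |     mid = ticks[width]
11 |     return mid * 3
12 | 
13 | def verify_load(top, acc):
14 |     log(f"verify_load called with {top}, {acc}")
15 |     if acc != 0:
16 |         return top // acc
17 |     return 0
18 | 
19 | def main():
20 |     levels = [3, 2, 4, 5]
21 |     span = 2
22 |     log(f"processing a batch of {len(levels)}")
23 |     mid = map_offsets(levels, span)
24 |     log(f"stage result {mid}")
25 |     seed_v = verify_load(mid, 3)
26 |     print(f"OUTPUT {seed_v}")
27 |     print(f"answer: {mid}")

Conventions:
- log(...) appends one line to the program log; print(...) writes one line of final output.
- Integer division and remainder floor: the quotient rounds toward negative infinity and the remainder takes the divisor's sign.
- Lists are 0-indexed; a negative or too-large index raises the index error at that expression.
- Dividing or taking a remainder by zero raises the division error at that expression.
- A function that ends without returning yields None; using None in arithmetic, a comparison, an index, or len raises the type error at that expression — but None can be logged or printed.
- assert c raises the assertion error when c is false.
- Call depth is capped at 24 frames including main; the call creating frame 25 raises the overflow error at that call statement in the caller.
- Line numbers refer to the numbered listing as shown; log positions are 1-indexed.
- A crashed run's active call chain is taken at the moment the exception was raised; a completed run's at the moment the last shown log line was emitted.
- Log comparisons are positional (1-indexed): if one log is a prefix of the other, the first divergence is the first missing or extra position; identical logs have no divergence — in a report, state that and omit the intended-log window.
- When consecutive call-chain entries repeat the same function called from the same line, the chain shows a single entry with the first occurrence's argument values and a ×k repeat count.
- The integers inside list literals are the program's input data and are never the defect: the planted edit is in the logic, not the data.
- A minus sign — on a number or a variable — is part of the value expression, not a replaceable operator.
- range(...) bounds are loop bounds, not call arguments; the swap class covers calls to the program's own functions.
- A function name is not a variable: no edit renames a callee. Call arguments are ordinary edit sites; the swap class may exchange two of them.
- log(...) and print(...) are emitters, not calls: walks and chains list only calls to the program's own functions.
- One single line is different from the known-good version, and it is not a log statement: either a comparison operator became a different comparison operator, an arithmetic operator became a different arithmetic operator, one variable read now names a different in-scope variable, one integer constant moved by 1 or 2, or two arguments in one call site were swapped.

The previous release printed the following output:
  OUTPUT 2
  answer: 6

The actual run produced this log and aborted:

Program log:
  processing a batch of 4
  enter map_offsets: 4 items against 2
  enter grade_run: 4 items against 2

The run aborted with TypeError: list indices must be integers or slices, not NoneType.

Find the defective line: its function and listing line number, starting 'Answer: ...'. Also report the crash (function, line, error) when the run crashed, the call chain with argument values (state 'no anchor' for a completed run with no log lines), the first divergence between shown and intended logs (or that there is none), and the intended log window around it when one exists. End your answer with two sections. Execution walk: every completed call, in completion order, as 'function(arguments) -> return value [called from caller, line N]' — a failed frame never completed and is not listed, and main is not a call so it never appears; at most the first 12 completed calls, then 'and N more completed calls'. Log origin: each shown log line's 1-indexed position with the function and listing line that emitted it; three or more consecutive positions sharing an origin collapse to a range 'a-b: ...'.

Answer: the defect is in grade_run at line 4.
Core observation: After 3 matching log lines the faulty run goes silent, while the working version continues with 'stage result 6'.
Crash: map_offsets, line 10, TypeError.
Call chain: main -> map_offsets([3, 2, 4, 5], 2) (called at line 23).
First divergence: position 4 — the faulty run's log ends after 3 lines; the working version continues with 'stage result 6'.
Intended log window:
  2: enter map_offsets: 4 items against 2
  3: enter grade_run: 4 items against 2
  4: stage result 6
  5: verify_load called with 6, 3
Execution walk:
  grade_run([3, 2, 4, 5], 2) -> None  [called from map_offsets, line 9]
Log origins:
  1: emitted by main (line 22)
  2: emitted by map_offsets (line 8)
  3: emitted by grade_run (line 2)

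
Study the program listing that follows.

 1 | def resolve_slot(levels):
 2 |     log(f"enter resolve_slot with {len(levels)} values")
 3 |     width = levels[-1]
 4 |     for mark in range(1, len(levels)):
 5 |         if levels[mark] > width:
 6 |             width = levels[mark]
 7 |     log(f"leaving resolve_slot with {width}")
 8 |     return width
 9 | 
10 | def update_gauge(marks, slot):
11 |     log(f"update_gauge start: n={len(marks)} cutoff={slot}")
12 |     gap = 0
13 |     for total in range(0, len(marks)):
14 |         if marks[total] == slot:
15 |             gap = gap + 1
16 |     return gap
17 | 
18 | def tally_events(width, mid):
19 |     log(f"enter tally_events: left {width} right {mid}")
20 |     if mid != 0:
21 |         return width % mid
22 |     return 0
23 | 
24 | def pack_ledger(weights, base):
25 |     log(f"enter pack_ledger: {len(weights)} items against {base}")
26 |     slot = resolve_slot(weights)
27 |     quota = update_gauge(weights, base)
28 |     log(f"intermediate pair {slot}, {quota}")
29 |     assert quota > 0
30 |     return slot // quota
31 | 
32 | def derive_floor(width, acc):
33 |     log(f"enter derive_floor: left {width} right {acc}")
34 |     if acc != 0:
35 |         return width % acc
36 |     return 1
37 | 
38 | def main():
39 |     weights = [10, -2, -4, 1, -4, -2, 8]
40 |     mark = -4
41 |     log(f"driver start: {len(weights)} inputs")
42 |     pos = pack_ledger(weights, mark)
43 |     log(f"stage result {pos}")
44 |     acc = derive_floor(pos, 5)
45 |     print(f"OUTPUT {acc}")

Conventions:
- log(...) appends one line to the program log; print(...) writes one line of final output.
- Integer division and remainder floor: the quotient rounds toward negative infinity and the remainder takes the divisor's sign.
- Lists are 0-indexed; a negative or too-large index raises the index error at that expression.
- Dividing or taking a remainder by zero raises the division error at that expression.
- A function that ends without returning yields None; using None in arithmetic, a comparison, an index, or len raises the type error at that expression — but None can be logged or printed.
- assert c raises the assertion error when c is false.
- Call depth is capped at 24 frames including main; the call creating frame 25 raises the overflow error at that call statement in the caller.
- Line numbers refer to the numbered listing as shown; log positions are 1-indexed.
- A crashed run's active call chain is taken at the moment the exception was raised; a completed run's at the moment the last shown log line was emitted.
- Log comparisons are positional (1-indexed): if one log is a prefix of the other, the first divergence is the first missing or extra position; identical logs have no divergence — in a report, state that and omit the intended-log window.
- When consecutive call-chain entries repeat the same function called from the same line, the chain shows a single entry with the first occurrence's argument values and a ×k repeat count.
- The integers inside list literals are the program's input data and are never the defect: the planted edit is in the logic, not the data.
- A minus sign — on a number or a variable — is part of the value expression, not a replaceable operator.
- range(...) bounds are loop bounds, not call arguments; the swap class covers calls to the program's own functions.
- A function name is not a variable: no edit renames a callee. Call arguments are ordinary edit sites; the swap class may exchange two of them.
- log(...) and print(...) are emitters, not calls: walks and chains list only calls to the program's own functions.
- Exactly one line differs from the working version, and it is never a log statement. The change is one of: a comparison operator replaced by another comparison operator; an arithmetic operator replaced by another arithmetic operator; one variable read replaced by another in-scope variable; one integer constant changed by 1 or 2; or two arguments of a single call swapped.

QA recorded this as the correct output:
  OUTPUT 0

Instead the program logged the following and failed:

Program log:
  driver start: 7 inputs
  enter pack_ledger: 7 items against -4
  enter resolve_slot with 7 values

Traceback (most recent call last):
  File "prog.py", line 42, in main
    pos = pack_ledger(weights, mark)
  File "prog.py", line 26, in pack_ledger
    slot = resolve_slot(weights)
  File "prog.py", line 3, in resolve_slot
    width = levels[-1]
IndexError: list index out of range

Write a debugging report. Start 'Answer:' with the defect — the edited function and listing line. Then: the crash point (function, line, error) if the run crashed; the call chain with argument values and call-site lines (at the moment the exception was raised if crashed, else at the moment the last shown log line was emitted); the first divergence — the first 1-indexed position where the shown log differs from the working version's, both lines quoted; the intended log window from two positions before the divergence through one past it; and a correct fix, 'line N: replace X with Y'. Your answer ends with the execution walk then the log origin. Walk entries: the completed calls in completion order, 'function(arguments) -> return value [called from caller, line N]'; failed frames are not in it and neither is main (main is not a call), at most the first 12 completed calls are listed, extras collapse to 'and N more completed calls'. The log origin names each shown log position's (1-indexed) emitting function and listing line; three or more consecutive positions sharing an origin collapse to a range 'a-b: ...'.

Answer: the defect is in resolve_slot at line 3.
Core observation: Only 3 log lines were emitted before the run died; the intended continuation was 'leaving resolve_slot with 10'.
Crash: resolve_slot, line 3, IndexError.
Call chain: main -> pack_ledger([10, -2, -4, 1, -4, -2, 8], -4) (called at line 42) -> resolve_slot([10, -2, -4, 1, -4, -2, 8]) (called at line 26).
First divergence: position 4 (shown log ended at 3 lines; the working version continues: 'leaving resolve_slot with 10').
Intended log window:
  2: enter pack_ledger: 7 items against -4
  3: enter resolve_slot with 7 values
  4: leaving resolve_slot with 10
  5: update_gauge start: n=7 cutoff=-4
Execution walk:
  (no call completed)
Log origins:
  1: emitted by main (line 41)
  2: emitted by pack_ledger (line 25)
  3: emitted by resolve_slot (line 2)
A correct fix: line 3: replace `-1` with `0`.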